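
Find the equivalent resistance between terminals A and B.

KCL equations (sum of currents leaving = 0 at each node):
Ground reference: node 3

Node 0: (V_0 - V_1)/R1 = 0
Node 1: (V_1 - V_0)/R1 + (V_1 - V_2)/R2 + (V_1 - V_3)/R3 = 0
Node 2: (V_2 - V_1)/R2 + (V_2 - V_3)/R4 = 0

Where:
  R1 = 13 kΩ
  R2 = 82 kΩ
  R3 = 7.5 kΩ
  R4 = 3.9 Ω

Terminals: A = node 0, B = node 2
Reduce the network between node 0 (A) and node 2 (B) by series/parallel combination:
  Rs1 = R3 + R4 (series, joined only at node 3) = 7500 + 3.9 = 7504 Ω
  Rp1 = R2 ‖ Rs1 (parallel, both between nodes 1 and 2) = 1/(1/82000 + 1/7504) = 6875 Ω
  Rs2 = R1 + Rp1 (series, joined only at node 1) = 13000 + 6875 = 19870 Ω
R_eq = 19.87 kΩ

Final answer: 19.87 kΩ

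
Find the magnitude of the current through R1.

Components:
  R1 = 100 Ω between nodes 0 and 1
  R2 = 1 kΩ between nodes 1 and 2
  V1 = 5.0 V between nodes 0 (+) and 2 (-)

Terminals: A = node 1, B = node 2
Nodal analysis, taking node 2 as the 0 V reference.
Source V1 fixes V_0 = 5 V.
KCL at each unknown node (sum of currents leaving = 0; resistances in Ω):
  Node 1: (V_1 - 5)/100 + (V_1 - 0)/1000 = 0
Collecting terms: 0.011 × V_1 = 0.05  =>  V_1 = 4.545 V
I_R1 = (V_0 - V_1)/R1 = (5 - 4.545)/100 = 0.004545 A
|I_R1| = 0.004545 A

Final answer: |I_R1| = 0.004545 A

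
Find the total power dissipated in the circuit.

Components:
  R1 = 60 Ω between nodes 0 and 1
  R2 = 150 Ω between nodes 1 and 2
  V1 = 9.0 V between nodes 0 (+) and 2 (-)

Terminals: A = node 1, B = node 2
Nodal analysis, taking node 2 as the 0 V reference.
Source V1 fixes V_0 = 9 V.
KCL at each unknown node (sum of currents leaving = 0; resistances in Ω):
  Node 1: (V_1 - 9)/60 + (V_1 - 0)/150 = 0
Collecting terms: 0.02333 × V_1 = 0.15  =>  V_1 = 6.429 V
Power in each resistor, P = (ΔV)²/R:
  P_R1 = (9 - 6.429)²/60 = 0.1102 W
  P_R2 = (6.429 - 0)²/150 = 0.2755 W
P_total = P_R1 + P_R2 = 0.3857 W

Final answer: 0.3857 W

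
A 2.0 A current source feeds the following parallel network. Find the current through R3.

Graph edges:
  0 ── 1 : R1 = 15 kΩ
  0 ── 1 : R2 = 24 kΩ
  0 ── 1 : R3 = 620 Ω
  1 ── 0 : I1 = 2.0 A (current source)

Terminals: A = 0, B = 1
All resistors sit directly between nodes 0 and 1, so they are in parallel and share one voltage V; the full source current 2 A splits among them.
1/R_par = 1/15000 + 1/24000 + 1/620 = 0.001721 S  =>  R_par = 581 Ω
V = I × R_par = 2 × 581 = 1162 V
I_R3 = V/R3 = 1162/620 = 1.874 A

Final answer: 1.874 A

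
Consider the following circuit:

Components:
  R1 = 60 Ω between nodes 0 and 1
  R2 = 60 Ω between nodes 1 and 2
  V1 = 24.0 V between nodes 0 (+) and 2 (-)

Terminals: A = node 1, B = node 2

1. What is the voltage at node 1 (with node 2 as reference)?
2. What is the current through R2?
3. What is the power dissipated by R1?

Nodal analysis, taking node 2 as the 0 V reference.
Source V1 fixes V_0 = 24 V.
KCL at each unknown node (sum of currents leaving = 0; resistances in Ω):
  Node 1: (V_1 - 24)/60 + (V_1 - 0)/60 = 0
Collecting terms: 0.03333 × V_1 = 0.4  =>  V_1 = 12 V
Part 1:
  Read off the nodal solution: V_1 = 12 V
Part 2:
  I_R2 = (V_1 - V_2)/R2 = (12 - 0)/60 = 0.2 A
  Magnitude: I_R2 = 0.2 A
Part 3:
  I_R1 = (V_0 - V_1)/R1 = (24 - 12)/60 = 0.2 A
  P_R1 = I_R1² × R1 = (0.2)² × 60 = 2.4 W

Final answers:
1. V_1 = 12 V
2. I_R2 = 0.2 A
3. P_R1 = 2.4 W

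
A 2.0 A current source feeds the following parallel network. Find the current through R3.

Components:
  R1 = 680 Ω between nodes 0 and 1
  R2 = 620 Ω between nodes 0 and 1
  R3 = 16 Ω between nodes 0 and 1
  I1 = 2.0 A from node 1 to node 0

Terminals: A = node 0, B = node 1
All resistors sit directly between nodes 0 and 1, so they are in parallel and share one voltage V; the full source current 2 A splits among them.
1/R_par = 1/680 + 1/620 + 1/16 = 0.06558 S  =>  R_par = 15.25 Ω
V = I × R_par = 2 × 15.25 = 30.5 V
I_R3 = V/R3 = 30.5/16 = 1.906 A

Final answer: 1.906 A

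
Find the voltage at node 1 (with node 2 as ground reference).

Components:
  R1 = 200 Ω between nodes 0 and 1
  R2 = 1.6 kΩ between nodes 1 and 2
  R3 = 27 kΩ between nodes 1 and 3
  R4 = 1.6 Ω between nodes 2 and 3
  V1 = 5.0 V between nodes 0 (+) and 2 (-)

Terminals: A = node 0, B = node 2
Nodal analysis, taking node 2 as the 0 V reference.
Source V1 fixes V_0 = 5 V.
KCL at each unknown node (sum of currents leaving = 0; resistances in Ω):
  Node 1: (V_1 - 5)/200 + (V_1 - 0)/1600 + (V_1 - V_3)/27000 = 0
  Node 3: (V_3 - V_1)/27000 + (V_3 - 0)/1.6 = 0
Collecting terms (coefficients in siemens):
  0.005662·V_1 - 0.00003704·V_3 = 0.025
  0.625·V_3 - 0.00003704·V_1 = 0
Determinant D = (0.005662)(0.625) - (-0.00003704)(-0.00003704) = 0.003539
V_1 = [(0.025)(0.625) - (-0.00003704)(0)]/D = 4.415 V
V_3 = [(0.005662)(0) - (0.025)(-0.00003704)]/D = 0.0002616 V
The requested potential is V_1 = 4.415 V.

Final answer: V_1 = 4.415 V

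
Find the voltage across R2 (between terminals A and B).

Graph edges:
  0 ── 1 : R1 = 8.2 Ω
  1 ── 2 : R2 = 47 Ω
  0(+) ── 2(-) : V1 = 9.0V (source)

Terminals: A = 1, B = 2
R1 and R2 are in series across V1 (node 0 → node 1 → node 2), and the output A–B is taken across R2, so this is a voltage divider.
Series current: I = V1/(R1 + R2) = 9/(8.2 + 47) = 9/55.2 = 0.163 A
V_R2 = I × R2 = V1 × R2/(R1 + R2) = 9 × 47/55.2 = 7.663 V

Final answer: 7.663 V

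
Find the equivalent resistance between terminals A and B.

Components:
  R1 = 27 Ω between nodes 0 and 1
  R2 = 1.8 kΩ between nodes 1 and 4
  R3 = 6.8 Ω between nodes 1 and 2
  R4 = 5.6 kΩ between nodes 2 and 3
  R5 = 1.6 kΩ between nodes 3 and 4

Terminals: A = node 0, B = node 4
Reduce the network between node 0 (A) and node 4 (B) by series/parallel combination:
  Rs1 = R3 + R4 (series, joined only at node 2) = 6.8 + 5600 = 5607 Ω
  Rs2 = R5 + Rs1 (series, joined only at node 3) = 1600 + 5607 = 7207 Ω
  Rp1 = R2 ‖ Rs2 (parallel, both between nodes 1 and 4) = 1/(1/1800 + 1/7207) = 1440 Ω
  Rs3 = R1 + Rp1 (series, joined only at node 1) = 27 + 1440 = 1467 Ω
R_eq = 1.467 kΩ

Final answer: 1.467 kΩ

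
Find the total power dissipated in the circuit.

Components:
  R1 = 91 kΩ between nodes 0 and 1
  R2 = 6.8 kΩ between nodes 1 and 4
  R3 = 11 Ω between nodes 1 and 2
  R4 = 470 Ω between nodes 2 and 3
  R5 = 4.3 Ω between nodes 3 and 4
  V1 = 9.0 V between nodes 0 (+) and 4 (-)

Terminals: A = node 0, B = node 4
Nodal analysis, taking node 4 as the 0 V reference.
Source V1 fixes V_0 = 9 V.
KCL at each unknown node (sum of currents leaving = 0; resistances in Ω):
  Node 1: (V_1 - 9)/91000 + (V_1 - 0)/6800 + (V_1 - V_2)/11 = 0
  Node 2: (V_2 - V_1)/11 + (V_2 - V_3)/470 = 0
  Node 3: (V_3 - V_2)/470 + (V_3 - 0)/4.3 = 0
Collecting terms (coefficients in siemens):
  0.09107·V_1 - 0.09091·V_2 = 0.0000989
  0.09304·V_2 - 0.09091·V_1 - 0.002128·V_3 = 0
  0.2347·V_3 - 0.002128·V_2 = 0
Solving these 3 simultaneous equations (Gaussian elimination) gives:
  V_1 = 0.04458 V, V_2 = 0.04357 V, V_3 = 0.000395 V
Power in each resistor, P = (ΔV)²/R:
  P_R1 = (9 - 0.04458)²/91000 = 0.0008813 W
  P_R2 = (0.04458 - 0)²/6800 = 0.0000002922 W
  P_R3 = (0.04458 - 0.04357)²/11 = 0.00000009281 W
  P_R4 = (0.04357 - 0.000395)²/470 = 0.000003966 W
  P_R5 = (0.000395 - 0)²/4.3 = 0.00000003628 W
P_total = P_R1 + P_R2 + P_R3 + P_R4 + P_R5 = 0.0008857 W

Final answer: 0.0008857 W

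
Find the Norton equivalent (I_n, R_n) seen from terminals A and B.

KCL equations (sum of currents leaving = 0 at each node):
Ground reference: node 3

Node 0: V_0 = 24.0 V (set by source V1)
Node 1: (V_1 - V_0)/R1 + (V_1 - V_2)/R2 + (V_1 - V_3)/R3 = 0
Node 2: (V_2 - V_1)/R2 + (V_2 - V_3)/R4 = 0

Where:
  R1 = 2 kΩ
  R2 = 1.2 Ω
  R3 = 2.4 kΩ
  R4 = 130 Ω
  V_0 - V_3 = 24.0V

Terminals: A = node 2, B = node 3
Find the Thévenin equivalent first; then I_n = V_th/R_th and R_n = R_th.
Step 1 — V_th is the open-circuit voltage V_A - V_B (nothing connected across the terminals).
Nodal analysis, taking node 3 as the 0 V reference.
Source V1 fixes V_0 = 24 V.
KCL at each unknown node (sum of currents leaving = 0; resistances in Ω):
  Node 1: (V_1 - 24)/2000 + (V_1 - V_2)/1.2 + (V_1 - 0)/2400 = 0
  Node 2: (V_2 - V_1)/1.2 + (V_2 - 0)/130 = 0
Collecting terms (coefficients in siemens):
  0.8342·V_1 - 0.8333·V_2 = 0.012
  0.841·V_2 - 0.8333·V_1 = 0
Determinant D = (0.8342)(0.841) - (-0.8333)(-0.8333) = 0.007181
V_1 = [(0.012)(0.841) - (-0.8333)(0)]/D = 1.405 V
V_2 = [(0.8342)(0) - (0.012)(-0.8333)]/D = 1.393 V
V_th = V_2 - V_3 = 1.393 - 0 = 1.393 V
Step 2 — R_th: zero the source — replace V1 by a short circuit (node 3 merges into node 0) — and find the resistance seen between A (node 2) and B (node 0).
Reduce the network between node 2 (A) and node 0 (B) by series/parallel combination:
  Rp1 = R1 ‖ R3 (parallel, both between nodes 0 and 1) = 1/(1/2000 + 1/2400) = 1091 Ω
  Rs1 = R2 + Rp1 (series, joined only at node 1) = 1.2 + 1091 = 1092 Ω
  Rp2 = R4 ‖ Rs1 (parallel, both between nodes 0 and 2) = 1/(1/130 + 1/1092) = 116.2 Ω
R_th = 116.2 Ω
I_n = V_th/R_th = 1.393/116.2 = 0.01199 A, and R_n = R_th = 116.2 Ω

Final answer: I_n = 0.01199 A, R_n = 116.2 Ω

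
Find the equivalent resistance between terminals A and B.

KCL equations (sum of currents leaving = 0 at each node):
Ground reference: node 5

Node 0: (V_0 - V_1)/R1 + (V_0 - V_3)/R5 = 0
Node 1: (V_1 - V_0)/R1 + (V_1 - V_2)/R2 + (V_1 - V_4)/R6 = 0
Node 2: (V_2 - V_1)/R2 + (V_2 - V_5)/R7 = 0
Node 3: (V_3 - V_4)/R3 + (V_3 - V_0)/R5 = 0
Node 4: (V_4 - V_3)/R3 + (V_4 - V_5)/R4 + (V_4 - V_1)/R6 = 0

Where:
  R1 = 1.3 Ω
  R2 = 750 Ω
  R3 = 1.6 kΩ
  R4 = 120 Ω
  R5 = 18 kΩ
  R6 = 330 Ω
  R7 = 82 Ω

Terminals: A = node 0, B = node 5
The network is not a plain series/parallel combination. Inject a 1 A test current into terminal A (node 0) and return it from terminal B (node 5); then R_eq = V_A / (1 A).
Nodal analysis, taking node 5 as the 0 V reference.
Current source I_test pushes 1 A into node 0 and draws it out of node 5.
KCL at each unknown node (sum of currents leaving = 0; resistances in Ω):
  Node 0: (V_0 - V_1)/1.3 + (V_0 - V_3)/18000 - 1 = 0
  Node 1: (V_1 - V_0)/1.3 + (V_1 - V_2)/750 + (V_1 - V_4)/330 = 0
  Node 2: (V_2 - V_1)/750 + (V_2 - 0)/82 = 0
  Node 3: (V_3 - V_0)/18000 + (V_3 - V_4)/1600 = 0
  Node 4: (V_4 - V_1)/330 + (V_4 - V_3)/1600 + (V_4 - 0)/120 = 0
Collecting terms (coefficients in siemens):
  0.7693·V_0 - 0.7692·V_1 - 0.00005556·V_3 = 1
  0.7736·V_1 - 0.7692·V_0 - 0.001333·V_2 - 0.00303·V_4 = 0
  0.01353·V_2 - 0.001333·V_1 = 0
  0.0006806·V_3 - 0.00005556·V_0 - 0.000625·V_4 = 0
  0.01199·V_4 - 0.00303·V_1 - 0.000625·V_3 = 0
Solving these 5 simultaneous equations (Gaussian elimination) gives:
  V_0 = 291 V, V_1 = 289.7 V, V_2 = 28.55 V, V_3 = 95.58 V
  V_4 = 78.21 V
R_eq = V_0 / 1 A = 291 Ω

Final answer: 291 Ω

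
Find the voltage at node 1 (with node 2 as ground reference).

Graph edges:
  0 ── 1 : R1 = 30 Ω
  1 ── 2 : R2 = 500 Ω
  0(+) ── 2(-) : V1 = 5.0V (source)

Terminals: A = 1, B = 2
Nodal analysis, taking node 2 as the 0 V reference.
Source V1 fixes V_0 = 5 V.
KCL at each unknown node (sum of currents leaving = 0; resistances in Ω):
  Node 1: (V_1 - 5)/30 + (V_1 - 0)/500 = 0
Collecting terms: 0.03533 × V_1 = 0.1667  =>  V_1 = 4.717 V
The requested potential is V_1 = 4.717 V.

Final answer: V_1 = 4.717 V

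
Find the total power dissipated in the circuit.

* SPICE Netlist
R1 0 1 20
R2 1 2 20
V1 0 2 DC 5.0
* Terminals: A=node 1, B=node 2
Nodal analysis, taking node 2 as the 0 V reference.
Source V1 fixes V_0 = 5 V.
KCL at each unknown node (sum of currents leaving = 0; resistances in Ω):
  Node 1: (V_1 - 5)/20 + (V_1 - 0)/20 = 0
Collecting terms: 0.1 × V_1 = 0.25  =>  V_1 = 2.5 V
Power in each resistor, P = (ΔV)²/R:
  P_R1 = (5 - 2.5)²/20 = 0.3125 W
  P_R2 = (2.5 - 0)²/20 = 0.3125 W
P_total = P_R1 + P_R2 = 0.625 W

Final answer: 0.625 W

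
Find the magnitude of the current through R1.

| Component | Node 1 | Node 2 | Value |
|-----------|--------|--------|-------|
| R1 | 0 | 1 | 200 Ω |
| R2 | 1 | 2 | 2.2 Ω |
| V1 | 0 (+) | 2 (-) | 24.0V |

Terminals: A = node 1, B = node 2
Nodal analysis, taking node 2 as the 0 V reference.
Source V1 fixes V_0 = 24 V.
KCL at each unknown node (sum of currents leaving = 0; resistances in Ω):
  Node 1: (V_1 - 24)/200 + (V_1 - 0)/2.2 = 0
Collecting terms: 0.4595 × V_1 = 0.12  =>  V_1 = 0.2611 V
I_R1 = (V_0 - V_1)/R1 = (24 - 0.2611)/200 = 0.1187 A
|I_R1| = 0.1187 A

Final answer: |I_R1| = 0.1187 A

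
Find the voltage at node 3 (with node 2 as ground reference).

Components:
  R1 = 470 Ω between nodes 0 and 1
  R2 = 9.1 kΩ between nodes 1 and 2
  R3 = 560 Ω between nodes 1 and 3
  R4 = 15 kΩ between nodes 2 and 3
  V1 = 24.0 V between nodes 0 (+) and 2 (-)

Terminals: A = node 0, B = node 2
Nodal analysis, taking node 2 as the 0 V reference.
Source V1 fixes V_0 = 24 V.
KCL at each unknown node (sum of currents leaving = 0; resistances in Ω):
  Node 1: (V_1 - 24)/470 + (V_1 - 0)/9100 + (V_1 - V_3)/560 = 0
  Node 3: (V_3 - V_1)/560 + (V_3 - 0)/15000 = 0
Collecting terms (coefficients in siemens):
  0.004023·V_1 - 0.001786·V_3 = 0.05106
  0.001852·V_3 - 0.001786·V_1 = 0
Determinant D = (0.004023)(0.001852) - (-0.001786)(-0.001786) = 0.000004264
V_1 = [(0.05106)(0.001852) - (-0.001786)(0)]/D = 22.18 V
V_3 = [(0.004023)(0) - (0.05106)(-0.001786)]/D = 21.39 V
The requested potential is V_3 = 21.39 V.

Final answer: V_3 = 21.39 V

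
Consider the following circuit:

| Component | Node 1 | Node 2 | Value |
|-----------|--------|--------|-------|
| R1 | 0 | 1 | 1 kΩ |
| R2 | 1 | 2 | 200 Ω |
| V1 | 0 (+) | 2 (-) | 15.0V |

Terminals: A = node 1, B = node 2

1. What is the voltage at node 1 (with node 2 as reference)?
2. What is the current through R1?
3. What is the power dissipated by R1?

Nodal analysis, taking node 2 as the 0 V reference.
Source V1 fixes V_0 = 15 V.
KCL at each unknown node (sum of currents leaving = 0; resistances in Ω):
  Node 1: (V_1 - 15)/1000 + (V_1 - 0)/200 = 0
Collecting terms: 0.006 × V_1 = 0.015  =>  V_1 = 2.5 V
Part 1:
  Read off the nodal solution: V_1 = 2.5 V
Part 2:
  I_R1 = (V_0 - V_1)/R1 = (15 - 2.5)/1000 = 0.0125 A
  Magnitude: I_R1 = 0.0125 A
Part 3:
  I_R1 = (V_0 - V_1)/R1 = (15 - 2.5)/1000 = 0.0125 A
  P_R1 = I_R1² × R1 = (0.0125)² × 1000 = 0.1562 W

Final answers:
1. V_1 = 2.5 V
2. I_R1 = 0.0125 A
3. P_R1 = 0.1562 W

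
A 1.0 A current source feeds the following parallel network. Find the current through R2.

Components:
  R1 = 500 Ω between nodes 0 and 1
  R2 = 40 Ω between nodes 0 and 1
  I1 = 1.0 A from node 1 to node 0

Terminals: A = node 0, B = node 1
All resistors sit directly between nodes 0 and 1, so they are in parallel and share one voltage V; the full source current 1 A splits among them.
1/R_par = 1/500 + 1/40 = 0.027 S  =>  R_par = 37.04 Ω
V = I × R_par = 1 × 37.04 = 37.04 V
I_R2 = V/R2 = 37.04/40 = 0.9259 A

Final answer: 0.9259 A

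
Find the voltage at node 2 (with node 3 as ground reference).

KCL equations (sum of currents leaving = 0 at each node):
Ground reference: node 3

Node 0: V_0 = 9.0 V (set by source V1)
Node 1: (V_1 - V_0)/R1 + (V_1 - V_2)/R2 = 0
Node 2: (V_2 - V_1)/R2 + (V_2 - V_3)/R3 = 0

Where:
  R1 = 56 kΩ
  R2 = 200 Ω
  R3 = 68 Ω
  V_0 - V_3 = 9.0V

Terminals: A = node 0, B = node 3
Nodal analysis, taking node 3 as the 0 V reference.
Source V1 fixes V_0 = 9 V.
KCL at each unknown node (sum of currents leaving = 0; resistances in Ω):
  Node 1: (V_1 - 9)/56000 + (V_1 - V_2)/200 = 0
  Node 2: (V_2 - V_1)/200 + (V_2 - 0)/68 = 0
Collecting terms (coefficients in siemens):
  0.005018·V_1 - 0.005·V_2 = 0.0001607
  0.01971·V_2 - 0.005·V_1 = 0
Determinant D = (0.005018)(0.01971) - (-0.005)(-0.005) = 0.00007388
V_1 = [(0.0001607)(0.01971) - (-0.005)(0)]/D = 0.04287 V
V_2 = [(0.005018)(0) - (0.0001607)(-0.005)]/D = 0.01088 V
The requested potential is V_2 = 0.01088 V.

Final answer: V_2 = 0.01088 V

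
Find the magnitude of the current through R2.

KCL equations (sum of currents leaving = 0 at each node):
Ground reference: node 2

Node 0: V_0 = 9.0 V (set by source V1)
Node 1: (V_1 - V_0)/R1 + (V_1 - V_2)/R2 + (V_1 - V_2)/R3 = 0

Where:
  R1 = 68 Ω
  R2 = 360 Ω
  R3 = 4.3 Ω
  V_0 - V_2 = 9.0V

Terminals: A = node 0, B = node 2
Nodal analysis, taking node 2 as the 0 V reference.
Source V1 fixes V_0 = 9 V.
KCL at each unknown node (sum of currents leaving = 0; resistances in Ω):
  Node 1: (V_1 - 9)/68 + (V_1 - 0)/360 + (V_1 - 0)/4.3 = 0
Collecting terms: 0.25 × V_1 = 0.1324  =>  V_1 = 0.5293 V
I_R2 = (V_1 - V_2)/R2 = (0.5293 - 0)/360 = 0.00147 A
|I_R2| = 0.00147 A

Final answer: |I_R2| = 0.00147 A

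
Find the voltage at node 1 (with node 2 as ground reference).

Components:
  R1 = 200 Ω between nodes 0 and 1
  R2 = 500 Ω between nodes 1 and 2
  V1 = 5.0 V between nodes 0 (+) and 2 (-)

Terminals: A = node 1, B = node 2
Nodal analysis, taking node 2 as the 0 V reference.
Source V1 fixes V_0 = 5 V.
KCL at each unknown node (sum of currents leaving = 0; resistances in Ω):
  Node 1: (V_1 - 5)/200 + (V_1 - 0)/500 = 0
Collecting terms: 0.007 × V_1 = 0.025  =>  V_1 = 3.571 V
The requested potential is V_1 = 3.571 V.

Final answer: V_1 = 3.571 V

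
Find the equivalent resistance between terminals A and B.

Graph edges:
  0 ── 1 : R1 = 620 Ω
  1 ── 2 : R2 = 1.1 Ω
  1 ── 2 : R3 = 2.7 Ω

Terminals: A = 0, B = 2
Reduce the network between node 0 (A) and node 2 (B) by series/parallel combination:
  Rp1 = R2 ‖ R3 (parallel, both between nodes 1 and 2) = 1/(1/1.1 + 1/2.7) = 0.7816 Ω
  Rs1 = R1 + Rp1 (series, joined only at node 1) = 620 + 0.7816 = 620.8 Ω
R_eq = 620.8 Ω

Final answer: 620.8 Ω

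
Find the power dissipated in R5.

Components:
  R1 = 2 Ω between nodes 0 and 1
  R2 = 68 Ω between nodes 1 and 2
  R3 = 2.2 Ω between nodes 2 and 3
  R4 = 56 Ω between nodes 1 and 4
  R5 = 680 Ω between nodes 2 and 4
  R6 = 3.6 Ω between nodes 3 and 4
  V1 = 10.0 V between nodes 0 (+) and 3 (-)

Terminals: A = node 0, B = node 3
Nodal analysis, taking node 3 as the 0 V reference.
Source V1 fixes V_0 = 10 V.
KCL at each unknown node (sum of currents leaving = 0; resistances in Ω):
  Node 1: (V_1 - 10)/2 + (V_1 - V_2)/68 + (V_1 - V_4)/56 = 0
  Node 2: (V_2 - V_1)/68 + (V_2 - 0)/2.2 + (V_2 - V_4)/680 = 0
  Node 4: (V_4 - V_1)/56 + (V_4 - V_2)/680 + (V_4 - 0)/3.6 = 0
Collecting terms (coefficients in siemens):
  0.5326·V_1 - 0.01471·V_2 - 0.01786·V_4 = 5
  0.4707·V_2 - 0.01471·V_1 - 0.001471·V_4 = 0
  0.2971·V_4 - 0.01786·V_1 - 0.001471·V_2 = 0
Solving these 3 simultaneous equations (Gaussian elimination) gives:
  V_1 = 9.416 V, V_2 = 0.2959 V, V_4 = 0.5674 V
I_R5 = (V_2 - V_4)/R5 = (0.2959 - 0.5674)/680 = -0.0003992 A
P_R5 = I_R5² × R5 = (-0.0003992)² × 680 = 0.0001084 W

Final answer: 0.0001084 W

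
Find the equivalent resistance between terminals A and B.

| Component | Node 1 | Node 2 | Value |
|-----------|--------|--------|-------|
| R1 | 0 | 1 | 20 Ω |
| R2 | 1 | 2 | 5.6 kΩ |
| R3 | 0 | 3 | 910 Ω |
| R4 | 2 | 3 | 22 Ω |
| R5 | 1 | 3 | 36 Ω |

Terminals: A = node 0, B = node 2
The network is not a plain series/parallel combination. Inject a 1 A test current into terminal A (node 0) and return it from terminal B (node 2); then R_eq = V_A / (1 A).
Nodal analysis, taking node 2 as the 0 V reference.
Current source I_test pushes 1 A into node 0 and draws it out of node 2.
KCL at each unknown node (sum of currents leaving = 0; resistances in Ω):
  Node 0: (V_0 - V_1)/20 + (V_0 - V_3)/910 - 1 = 0
  Node 1: (V_1 - V_0)/20 + (V_1 - 0)/5600 + (V_1 - V_3)/36 = 0
  Node 3: (V_3 - V_0)/910 + (V_3 - V_1)/36 + (V_3 - 0)/22 = 0
Collecting terms (coefficients in siemens):
  0.0511·V_0 - 0.05·V_1 - 0.001099·V_3 = 1
  0.07796·V_1 - 0.05·V_0 - 0.02778·V_3 = 0
  0.07433·V_3 - 0.001099·V_0 - 0.02778·V_1 = 0
Solving these 3 simultaneous equations (Gaussian elimination) gives:
  V_0 = 74.2 V, V_1 = 55.35 V, V_3 = 21.78 V
R_eq = V_0 / 1 A = 74.2 Ω

Final answer: 74.2 Ω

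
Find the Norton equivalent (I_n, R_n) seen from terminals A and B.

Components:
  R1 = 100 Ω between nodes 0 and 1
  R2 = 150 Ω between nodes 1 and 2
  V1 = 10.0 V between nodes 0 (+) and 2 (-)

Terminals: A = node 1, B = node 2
Find the Thévenin equivalent first; then I_n = V_th/R_th and R_n = R_th.
Step 1 — V_th is the open-circuit voltage V_A - V_B (nothing connected across the terminals).
Nodal analysis, taking node 2 as the 0 V reference.
Source V1 fixes V_0 = 10 V.
KCL at each unknown node (sum of currents leaving = 0; resistances in Ω):
  Node 1: (V_1 - 10)/100 + (V_1 - 0)/150 = 0
Collecting terms: 0.01667 × V_1 = 0.1  =>  V_1 = 6 V
V_th = V_1 - V_2 = 6 - 0 = 6 V
Step 2 — R_th: zero the source — replace V1 by a short circuit (node 2 merges into node 0) — and find the resistance seen between A (node 1) and B (node 0).
Reduce the network between node 1 (A) and node 0 (B) by series/parallel combination:
  Rp1 = R1 ‖ R2 (parallel, both between nodes 0 and 1) = 1/(1/100 + 1/150) = 60 Ω
R_th = 60 Ω
I_n = V_th/R_th = 6/60 = 0.1 A, and R_n = R_th = 60 Ω

Final answer: I_n = 0.1 A, R_n = 60 Ω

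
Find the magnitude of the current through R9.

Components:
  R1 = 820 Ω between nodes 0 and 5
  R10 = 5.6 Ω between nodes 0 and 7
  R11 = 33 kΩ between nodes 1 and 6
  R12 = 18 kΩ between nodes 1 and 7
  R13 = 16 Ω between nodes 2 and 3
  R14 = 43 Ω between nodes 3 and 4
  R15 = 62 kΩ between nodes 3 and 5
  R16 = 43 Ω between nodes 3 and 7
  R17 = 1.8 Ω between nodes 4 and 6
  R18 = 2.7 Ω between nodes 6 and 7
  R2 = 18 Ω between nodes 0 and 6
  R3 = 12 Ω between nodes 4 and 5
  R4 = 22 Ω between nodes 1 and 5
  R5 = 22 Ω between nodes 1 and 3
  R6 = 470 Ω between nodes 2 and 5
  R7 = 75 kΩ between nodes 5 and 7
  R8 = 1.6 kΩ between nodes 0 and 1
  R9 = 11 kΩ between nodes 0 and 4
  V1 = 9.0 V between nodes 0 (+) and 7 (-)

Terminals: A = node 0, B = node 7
Nodal analysis, taking node 7 as the 0 V reference.
Source V1 fixes V_0 = 9 V.
KCL at each unknown node (sum of currents leaving = 0; resistances in Ω):
  Node 1: (V_1 - V_5)/22 + (V_1 - V_3)/22 + (V_1 - 9)/1600 + (V_1 - V_6)/33000 + (V_1 - 0)/18000 = 0
  Node 2: (V_2 - V_5)/470 + (V_2 - V_3)/16 = 0
  Node 3: (V_3 - V_1)/22 + (V_3 - V_2)/16 + (V_3 - V_4)/43 + (V_3 - V_5)/62000 + (V_3 - 0)/43 = 0
  Node 4: (V_4 - V_5)/12 + (V_4 - 9)/11000 + (V_4 - V_3)/43 + (V_4 - V_6)/1.8 = 0
  Node 5: (V_5 - 9)/820 + (V_5 - V_4)/12 + (V_5 - V_1)/22 + (V_5 - V_2)/470 + (V_5 - 0)/75000 + (V_5 - V_3)/62000 = 0
  Node 6: (V_6 - 9)/18 + (V_6 - V_1)/33000 + (V_6 - V_4)/1.8 + (V_6 - 0)/2.7 = 0
Collecting terms (coefficients in siemens):
  0.09162·V_1 - 0.04545·V_3 - 0.04545·V_5 - 0.0000303·V_6 = 0.005625
  0.06463·V_2 - 0.0625·V_3 - 0.002128·V_5 = 0
  0.1545·V_3 - 0.04545·V_1 - 0.0625·V_2 - 0.02326·V_4 - 0.00001613·V_5 = 0
  0.6622·V_4 - 0.02326·V_3 - 0.08333·V_5 - 0.5556·V_6 = 0.0008182
  0.1322·V_5 - 0.04545·V_1 - 0.002128·V_2 - 0.00001613·V_3 - 0.08333·V_4 = 0.01098
  0.9815·V_6 - 0.0000303·V_1 - 0.5556·V_4 = 0.5
Solving these 6 simultaneous equations (Gaussian elimination) gives:
  V_1 = 1.063 V, V_2 = 0.8382 V, V_3 = 0.8261 V, V_4 = 1.157 V
  V_5 = 1.192 V, V_6 = 1.164 V
I_R9 = (V_0 - V_4)/R9 = (9 - 1.157)/11000 = 0.000713 A
|I_R9| = 0.000713 A

Final answer: |I_R9| = 0.000713 A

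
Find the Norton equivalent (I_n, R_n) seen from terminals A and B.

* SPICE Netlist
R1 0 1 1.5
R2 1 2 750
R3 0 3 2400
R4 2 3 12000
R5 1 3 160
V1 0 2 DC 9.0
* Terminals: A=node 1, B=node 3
Find the Thévenin equivalent first; then I_n = V_th/R_th and R_n = R_th.
Step 1 — V_th is the open-circuit voltage V_A - V_B (nothing connected across the terminals).
Nodal analysis, taking node 2 as the 0 V reference.
Source V1 fixes V_0 = 9 V.
KCL at each unknown node (sum of currents leaving = 0; resistances in Ω):
  Node 1: (V_1 - 9)/1.5 + (V_1 - 0)/750 + (V_1 - V_3)/160 = 0
  Node 3: (V_3 - 9)/2400 + (V_3 - 0)/12000 + (V_3 - V_1)/160 = 0
Collecting terms (coefficients in siemens):
  0.6742·V_1 - 0.00625·V_3 = 6
  0.00675·V_3 - 0.00625·V_1 = 0.00375
Determinant D = (0.6742)(0.00675) - (-0.00625)(-0.00625) = 0.004512
V_1 = [(6)(0.00675) - (-0.00625)(0.00375)]/D = 8.981 V
V_3 = [(0.6742)(0.00375) - (6)(-0.00625)]/D = 8.871 V
V_th = V_1 - V_3 = 8.981 - 8.871 = 0.1097 V
Step 2 — R_th: zero the source — replace V1 by a short circuit (node 2 merges into node 0) — and find the resistance seen between A (node 1) and B (node 3).
Reduce the network between node 1 (A) and node 3 (B) by series/parallel combination:
  Rp1 = R1 ‖ R2 (parallel, both between nodes 0 and 1) = 1/(1/1.5 + 1/750) = 1.497 Ω
  Rp2 = R3 ‖ R4 (parallel, both between nodes 0 and 3) = 1/(1/2400 + 1/12000) = 2000 Ω
  Rs1 = Rp1 + Rp2 (series, joined only at node 0) = 1.497 + 2000 = 2001 Ω
  Rp3 = R5 ‖ Rs1 (parallel, both between nodes 1 and 3) = 1/(1/160 + 1/2001) = 148.2 Ω
R_th = 148.2 Ω
I_n = V_th/R_th = 0.1097/148.2 = 0.0007405 A, and R_n = R_th = 148.2 Ω

Final answer: I_n = 0.0007405 A, R_n = 148.2 Ω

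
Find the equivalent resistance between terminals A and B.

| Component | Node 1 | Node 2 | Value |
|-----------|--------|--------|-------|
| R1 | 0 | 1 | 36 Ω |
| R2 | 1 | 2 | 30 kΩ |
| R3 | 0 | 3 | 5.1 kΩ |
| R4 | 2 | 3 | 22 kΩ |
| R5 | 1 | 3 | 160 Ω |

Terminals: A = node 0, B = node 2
The network is not a plain series/parallel combination. Inject a 1 A test current into terminal A (node 0) and return it from terminal B (node 2); then R_eq = V_A / (1 A).
Nodal analysis, taking node 2 as the 0 V reference.
Current source I_test pushes 1 A into node 0 and draws it out of node 2.
KCL at each unknown node (sum of currents leaving = 0; resistances in Ω):
  Node 0: (V_0 - V_1)/36 + (V_0 - V_3)/5100 - 1 = 0
  Node 1: (V_1 - V_0)/36 + (V_1 - 0)/30000 + (V_1 - V_3)/160 = 0
  Node 3: (V_3 - V_0)/5100 + (V_3 - V_1)/160 + (V_3 - 0)/22000 = 0
Collecting terms (coefficients in siemens):
  0.02797·V_0 - 0.02778·V_1 - 0.0001961·V_3 = 1
  0.03406·V_1 - 0.02778·V_0 - 0.00625·V_3 = 0
  0.006492·V_3 - 0.0001961·V_0 - 0.00625·V_1 = 0
Solving these 3 simultaneous equations (Gaussian elimination) gives:
  V_0 = 12780 V, V_1 = 12740 V, V_3 = 12660 V
R_eq = V_0 / 1 A = 12780 Ω = 12.78 kΩ

Final answer: 12.78 kΩ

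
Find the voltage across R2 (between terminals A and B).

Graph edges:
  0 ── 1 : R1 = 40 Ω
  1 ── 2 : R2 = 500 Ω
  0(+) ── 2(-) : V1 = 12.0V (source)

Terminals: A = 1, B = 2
R1 and R2 are in series across V1 (node 0 → node 1 → node 2), and the output A–B is taken across R2, so this is a voltage divider.
Series current: I = V1/(R1 + R2) = 12/(40 + 500) = 12/540 = 0.02222 A
V_R2 = I × R2 = V1 × R2/(R1 + R2) = 12 × 500/540 = 11.11 V

Final answer: 11.11 V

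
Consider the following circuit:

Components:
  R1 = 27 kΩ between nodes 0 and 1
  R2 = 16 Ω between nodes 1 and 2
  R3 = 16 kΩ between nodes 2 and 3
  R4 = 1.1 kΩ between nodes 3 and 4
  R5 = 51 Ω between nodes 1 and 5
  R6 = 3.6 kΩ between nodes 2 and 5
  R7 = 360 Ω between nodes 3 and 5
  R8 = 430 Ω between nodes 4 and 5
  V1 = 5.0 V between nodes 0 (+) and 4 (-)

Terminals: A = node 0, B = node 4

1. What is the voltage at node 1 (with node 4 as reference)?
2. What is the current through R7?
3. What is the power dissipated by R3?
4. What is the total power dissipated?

Nodal analysis, taking node 4 as the 0 V reference.
Source V1 fixes V_0 = 5 V.
KCL at each unknown node (sum of currents leaving = 0; resistances in Ω):
  Node 1: (V_1 - 5)/27000 + (V_1 - V_2)/16 + (V_1 - V_5)/51 = 0
  Node 2: (V_2 - V_1)/16 + (V_2 - V_3)/16000 + (V_2 - V_5)/3600 = 0
  Node 3: (V_3 - V_2)/16000 + (V_3 - 0)/1100 + (V_3 - V_5)/360 = 0
  Node 5: (V_5 - V_1)/51 + (V_5 - V_2)/3600 + (V_5 - V_3)/360 + (V_5 - 0)/430 = 0
Collecting terms (coefficients in siemens):
  0.08214·V_1 - 0.0625·V_2 - 0.01961·V_5 = 0.0001852
  0.06284·V_2 - 0.0625·V_1 - 0.0000625·V_3 - 0.0002778·V_5 = 0
  0.003749·V_3 - 0.0000625·V_2 - 0.002778·V_5 = 0
  0.02499·V_5 - 0.01961·V_1 - 0.0002778·V_2 - 0.002778·V_3 = 0
Solving these 4 simultaneous equations (Gaussian elimination) gives:
  V_1 = 0.06964 V, V_2 = 0.06958 V, V_3 = 0.04601 V, V_5 = 0.06054 V
Part 1:
  Read off the nodal solution: V_1 = 0.06964 V
Part 2:
  I_R7 = (V_3 - V_5)/R7 = (0.04601 - 0.06054)/360 = -0.00004035 A
  Magnitude: I_R7 = 0.00004035 A
Part 3:
  I_R3 = (V_2 - V_3)/R3 = (0.06958 - 0.04601)/16000 = 0.000001473 A
  P_R3 = I_R3² × R3 = (0.000001473)² × 16000 = 0.00000003473 W
Part 4:
  Power in each resistor, P = (ΔV)²/R:
    P_R1 = (5 - 0.06964)²/27000 = 0.0009003 W
    P_R2 = (0.06964 - 0.06958)²/16 = 0.0000000002542 W
    P_R3 = (0.06958 - 0.04601)²/16000 = 0.00000003473 W
    P_R4 = (0.04601 - 0)²/1100 = 0.000001924 W
    P_R5 = (0.06964 - 0.06054)²/51 = 0.000001627 W
    P_R6 = (0.06958 - 0.06054)²/3600 = 0.00000002273 W
    P_R7 = (0.04601 - 0.06054)²/360 = 0.0000005862 W
    P_R8 = (0 - 0.06054)²/430 = 0.000008522 W
  P_total = P_R1 + P_R2 + P_R3 + P_R4 + P_R5 + P_R6 + P_R7 + P_R8 = 0.000913 W

Final answers:
1. V_1 = 0.06964 V
2. I_R7 = 4.035e-05 A
3. P_R3 = 3.473e-08 W
4. P_total = 0.000913 W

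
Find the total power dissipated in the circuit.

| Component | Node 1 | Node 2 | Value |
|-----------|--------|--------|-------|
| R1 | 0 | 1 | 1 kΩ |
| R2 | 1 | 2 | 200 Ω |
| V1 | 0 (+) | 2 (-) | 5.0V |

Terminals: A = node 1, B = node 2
Nodal analysis, taking node 2 as the 0 V reference.
Source V1 fixes V_0 = 5 V.
KCL at each unknown node (sum of currents leaving = 0; resistances in Ω):
  Node 1: (V_1 - 5)/1000 + (V_1 - 0)/200 = 0
Collecting terms: 0.006 × V_1 = 0.005  =>  V_1 = 0.8333 V
Power in each resistor, P = (ΔV)²/R:
  P_R1 = (5 - 0.8333)²/1000 = 0.01736 W
  P_R2 = (0.8333 - 0)²/200 = 0.003472 W
P_total = P_R1 + P_R2 = 0.02083 W

Final answer: 0.02083 W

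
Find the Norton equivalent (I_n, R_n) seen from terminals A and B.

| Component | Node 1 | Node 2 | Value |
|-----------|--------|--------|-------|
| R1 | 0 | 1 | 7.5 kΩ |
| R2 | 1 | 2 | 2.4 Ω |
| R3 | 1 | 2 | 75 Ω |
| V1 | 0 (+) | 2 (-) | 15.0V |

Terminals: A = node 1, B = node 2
Find the Thévenin equivalent first; then I_n = V_th/R_th and R_n = R_th.
Step 1 — V_th is the open-circuit voltage V_A - V_B (nothing connected across the terminals).
Nodal analysis, taking node 2 as the 0 V reference.
Source V1 fixes V_0 = 15 V.
KCL at each unknown node (sum of currents leaving = 0; resistances in Ω):
  Node 1: (V_1 - 15)/7500 + (V_1 - 0)/2.4 + (V_1 - 0)/75 = 0
Collecting terms: 0.4301 × V_1 = 0.002  =>  V_1 = 0.00465 V
V_th = V_1 - V_2 = 0.00465 - 0 = 0.00465 V
Step 2 — R_th: zero the source — replace V1 by a short circuit (node 2 merges into node 0) — and find the resistance seen between A (node 1) and B (node 0).
Reduce the network between node 1 (A) and node 0 (B) by series/parallel combination:
  Rp1 = R1 ‖ R2 ‖ R3 (parallel, all between nodes 0 and 1) = 1/(1/7500 + 1/2.4 + 1/75) = 2.325 Ω
R_th = 2.325 Ω
I_n = V_th/R_th = 0.00465/2.325 = 0.002 A, and R_n = R_th = 2.325 Ω

Final answer: I_n = 0.002 A, R_n = 2.325 Ω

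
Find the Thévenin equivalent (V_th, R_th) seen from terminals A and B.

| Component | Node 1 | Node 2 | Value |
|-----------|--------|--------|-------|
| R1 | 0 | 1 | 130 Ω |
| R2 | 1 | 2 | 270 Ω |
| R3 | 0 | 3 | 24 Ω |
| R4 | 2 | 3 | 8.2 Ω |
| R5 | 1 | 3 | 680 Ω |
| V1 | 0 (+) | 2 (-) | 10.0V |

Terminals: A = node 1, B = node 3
Step 1 — V_th is the open-circuit voltage V_A - V_B (nothing connected across the terminals).
Nodal analysis, taking node 2 as the 0 V reference.
Source V1 fixes V_0 = 10 V.
KCL at each unknown node (sum of currents leaving = 0; resistances in Ω):
  Node 1: (V_1 - 10)/130 + (V_1 - 0)/270 + (V_1 - V_3)/680 = 0
  Node 3: (V_3 - 10)/24 + (V_3 - 0)/8.2 + (V_3 - V_1)/680 = 0
Collecting terms (coefficients in siemens):
  0.01287·V_1 - 0.001471·V_3 = 0.07692
  0.1651·V_3 - 0.001471·V_1 = 0.4167
Determinant D = (0.01287)(0.1651) - (-0.001471)(-0.001471) = 0.002122
V_1 = [(0.07692)(0.1651) - (-0.001471)(0.4167)]/D = 6.273 V
V_3 = [(0.01287)(0.4167) - (0.07692)(-0.001471)]/D = 2.58 V
V_th = V_1 - V_3 = 6.273 - 2.58 = 3.694 V
Step 2 — R_th: zero the source — replace V1 by a short circuit (node 2 merges into node 0) — and find the resistance seen between A (node 1) and B (node 3).
Reduce the network between node 1 (A) and node 3 (B) by series/parallel combination:
  Rp1 = R1 ‖ R2 (parallel, both between nodes 0 and 1) = 1/(1/130 + 1/270) = 87.75 Ω
  Rp2 = R3 ‖ R4 (parallel, both between nodes 0 and 3) = 1/(1/24 + 1/8.2) = 6.112 Ω
  Rs1 = Rp1 + Rp2 (series, joined only at node 0) = 87.75 + 6.112 = 93.86 Ω
  Rp3 = R5 ‖ Rs1 (parallel, both between nodes 1 and 3) = 1/(1/680 + 1/93.86) = 82.48 Ω
R_th = 82.48 Ω

Final answer: V_th = 3.694 V, R_th = 82.48 Ω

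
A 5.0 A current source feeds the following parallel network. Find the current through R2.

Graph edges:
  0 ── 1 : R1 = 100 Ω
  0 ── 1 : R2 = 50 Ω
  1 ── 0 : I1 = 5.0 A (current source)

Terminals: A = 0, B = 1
All resistors sit directly between nodes 0 and 1, so they are in parallel and share one voltage V; the full source current 5 A splits among them.
1/R_par = 1/100 + 1/50 = 0.03 S  =>  R_par = 33.33 Ω
V = I × R_par = 5 × 33.33 = 166.7 V
I_R2 = V/R2 = 166.7/50 = 3.333 A

Final answer: 3.333 A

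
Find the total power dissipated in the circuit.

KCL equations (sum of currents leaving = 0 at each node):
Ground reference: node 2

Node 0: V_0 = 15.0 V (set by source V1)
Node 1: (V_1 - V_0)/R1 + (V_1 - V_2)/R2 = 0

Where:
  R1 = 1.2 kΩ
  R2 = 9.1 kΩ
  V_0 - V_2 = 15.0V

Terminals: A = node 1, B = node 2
Nodal analysis, taking node 2 as the 0 V reference.
Source V1 fixes V_0 = 15 V.
KCL at each unknown node (sum of currents leaving = 0; resistances in Ω):
  Node 1: (V_1 - 15)/1200 + (V_1 - 0)/9100 = 0
Collecting terms: 0.0009432 × V_1 = 0.0125  =>  V_1 = 13.25 V
Power in each resistor, P = (ΔV)²/R:
  P_R1 = (15 - 13.25)²/1200 = 0.002545 W
  P_R2 = (13.25 - 0)²/9100 = 0.0193 W
P_total = P_R1 + P_R2 = 0.02184 W

Final answer: 0.02184 W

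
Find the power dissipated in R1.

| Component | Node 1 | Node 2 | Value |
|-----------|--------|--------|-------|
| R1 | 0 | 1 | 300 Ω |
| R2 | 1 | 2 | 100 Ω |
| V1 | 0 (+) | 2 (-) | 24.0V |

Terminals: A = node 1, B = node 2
Nodal analysis, taking node 2 as the 0 V reference.
Source V1 fixes V_0 = 24 V.
KCL at each unknown node (sum of currents leaving = 0; resistances in Ω):
  Node 1: (V_1 - 24)/300 + (V_1 - 0)/100 = 0
Collecting terms: 0.01333 × V_1 = 0.08  =>  V_1 = 6 V
I_R1 = (V_0 - V_1)/R1 = (24 - 6)/300 = 0.06 A
P_R1 = I_R1² × R1 = (0.06)² × 300 = 1.08 W

Final answer: 1.08 W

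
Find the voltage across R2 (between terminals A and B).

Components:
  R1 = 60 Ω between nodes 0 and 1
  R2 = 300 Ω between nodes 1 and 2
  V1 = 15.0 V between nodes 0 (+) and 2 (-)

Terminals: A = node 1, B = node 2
R1 and R2 are in series across V1 (node 0 → node 1 → node 2), and the output A–B is taken across R2, so this is a voltage divider.
Series current: I = V1/(R1 + R2) = 15/(60 + 300) = 15/360 = 0.04167 A
V_R2 = I × R2 = V1 × R2/(R1 + R2) = 15 × 300/360 = 12.5 V

Final answer: 12.5 V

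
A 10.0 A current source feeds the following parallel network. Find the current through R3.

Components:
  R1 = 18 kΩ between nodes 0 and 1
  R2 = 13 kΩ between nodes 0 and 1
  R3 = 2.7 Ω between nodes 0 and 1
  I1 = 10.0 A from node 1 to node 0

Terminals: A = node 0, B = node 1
All resistors sit directly between nodes 0 and 1, so they are in parallel and share one voltage V; the full source current 10 A splits among them.
1/R_par = 1/18000 + 1/13000 + 1/2.7 = 0.3705 S  =>  R_par = 2.699 Ω
V = I × R_par = 10 × 2.699 = 26.99 V
I_R3 = V/R3 = 26.99/2.7 = 9.996 A

Final answer: 9.996 A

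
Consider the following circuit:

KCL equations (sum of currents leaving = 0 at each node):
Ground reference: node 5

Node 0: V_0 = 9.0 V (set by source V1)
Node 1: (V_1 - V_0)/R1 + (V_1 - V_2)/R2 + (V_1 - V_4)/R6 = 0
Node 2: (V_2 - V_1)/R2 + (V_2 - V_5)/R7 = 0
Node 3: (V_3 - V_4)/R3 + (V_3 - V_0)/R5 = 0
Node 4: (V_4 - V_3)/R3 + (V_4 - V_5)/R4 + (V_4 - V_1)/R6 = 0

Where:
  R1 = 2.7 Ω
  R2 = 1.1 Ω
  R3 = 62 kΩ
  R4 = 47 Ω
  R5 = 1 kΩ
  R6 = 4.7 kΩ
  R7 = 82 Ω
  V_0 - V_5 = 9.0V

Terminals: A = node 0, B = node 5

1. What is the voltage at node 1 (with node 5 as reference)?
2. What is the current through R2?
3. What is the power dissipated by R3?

Nodal analysis, taking node 5 as the 0 V reference.
Source V1 fixes V_0 = 9 V.
KCL at each unknown node (sum of currents leaving = 0; resistances in Ω):
  Node 1: (V_1 - 9)/2.7 + (V_1 - V_2)/1.1 + (V_1 - V_4)/4700 = 0
  Node 2: (V_2 - V_1)/1.1 + (V_2 - 0)/82 = 0
  Node 3: (V_3 - V_4)/62000 + (V_3 - 9)/1000 = 0
  Node 4: (V_4 - V_3)/62000 + (V_4 - 0)/47 + (V_4 - V_1)/4700 = 0
Collecting terms (coefficients in siemens):
  1.28·V_1 - 0.9091·V_2 - 0.0002128·V_4 = 3.333
  0.9213·V_2 - 0.9091·V_1 = 0
  0.001016·V_3 - 0.00001613·V_4 = 0.009
  0.02151·V_4 - 0.0002128·V_1 - 0.00001613·V_3 = 0
Solving these 4 simultaneous equations (Gaussian elimination) gives:
  V_1 = 8.712 V, V_2 = 8.597 V, V_3 = 8.859 V, V_4 = 0.09284 V
Part 1:
  Read off the nodal solution: V_1 = 8.712 V
Part 2:
  I_R2 = (V_1 - V_2)/R2 = (8.712 - 8.597)/1.1 = 0.1048 A
  Magnitude: I_R2 = 0.1048 A
Part 3:
  I_R3 = (V_3 - V_4)/R3 = (8.859 - 0.09284)/62000 = 0.0001414 A
  P_R3 = I_R3² × R3 = (0.0001414)² × 62000 = 0.001239 W

Final answers:
1. V_1 = 8.712 V
2. I_R2 = 0.1048 A
3. P_R3 = 0.001239 W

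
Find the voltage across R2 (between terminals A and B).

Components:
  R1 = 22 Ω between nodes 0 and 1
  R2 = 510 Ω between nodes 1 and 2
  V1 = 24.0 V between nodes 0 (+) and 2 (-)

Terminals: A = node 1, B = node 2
R1 and R2 are in series across V1 (node 0 → node 1 → node 2), and the output A–B is taken across R2, so this is a voltage divider.
Series current: I = V1/(R1 + R2) = 24/(22 + 510) = 24/532 = 0.04511 A
V_R2 = I × R2 = V1 × R2/(R1 + R2) = 24 × 510/532 = 23.01 V

Final answer: 23.01 V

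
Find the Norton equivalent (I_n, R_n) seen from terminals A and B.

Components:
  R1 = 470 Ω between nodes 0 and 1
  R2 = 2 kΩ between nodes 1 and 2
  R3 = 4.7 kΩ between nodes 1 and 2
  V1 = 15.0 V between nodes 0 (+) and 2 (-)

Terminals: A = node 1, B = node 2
Find the Thévenin equivalent first; then I_n = V_th/R_th and R_n = R_th.
Step 1 — V_th is the open-circuit voltage V_A - V_B (nothing connected across the terminals).
Nodal analysis, taking node 2 as the 0 V reference.
Source V1 fixes V_0 = 15 V.
KCL at each unknown node (sum of currents leaving = 0; resistances in Ω):
  Node 1: (V_1 - 15)/470 + (V_1 - 0)/2000 + (V_1 - 0)/4700 = 0
Collecting terms: 0.00284 × V_1 = 0.03191  =>  V_1 = 11.24 V
V_th = V_1 - V_2 = 11.24 - 0 = 11.24 V
Step 2 — R_th: zero the source — replace V1 by a short circuit (node 2 merges into node 0) — and find the resistance seen between A (node 1) and B (node 0).
Reduce the network between node 1 (A) and node 0 (B) by series/parallel combination:
  Rp1 = R1 ‖ R2 ‖ R3 (parallel, all between nodes 0 and 1) = 1/(1/470 + 1/2000 + 1/4700) = 352.1 Ω
R_th = 352.1 Ω
I_n = V_th/R_th = 11.24/352.1 = 0.03191 A, and R_n = R_th = 352.1 Ω

Final answer: I_n = 0.03191 A, R_n = 352.1 Ω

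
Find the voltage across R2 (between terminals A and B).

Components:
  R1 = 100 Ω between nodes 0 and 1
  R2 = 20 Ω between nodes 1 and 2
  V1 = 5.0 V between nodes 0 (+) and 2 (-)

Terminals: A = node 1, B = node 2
R1 and R2 are in series across V1 (node 0 → node 1 → node 2), and the output A–B is taken across R2, so this is a voltage divider.
Series current: I = V1/(R1 + R2) = 5/(100 + 20) = 5/120 = 0.04167 A
V_R2 = I × R2 = V1 × R2/(R1 + R2) = 5 × 20/120 = 0.8333 V

Final answer: 0.8333 V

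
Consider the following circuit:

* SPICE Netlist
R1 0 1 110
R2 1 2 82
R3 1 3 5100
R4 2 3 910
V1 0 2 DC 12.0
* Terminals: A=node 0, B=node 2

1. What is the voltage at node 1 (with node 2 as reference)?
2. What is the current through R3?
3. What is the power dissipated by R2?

Nodal analysis, taking node 2 as the 0 V reference.
Source V1 fixes V_0 = 12 V.
KCL at each unknown node (sum of currents leaving = 0; resistances in Ω):
  Node 1: (V_1 - 12)/110 + (V_1 - 0)/82 + (V_1 - V_3)/5100 = 0
  Node 3: (V_3 - V_1)/5100 + (V_3 - 0)/910 = 0
Collecting terms (coefficients in siemens):
  0.02148·V_1 - 0.0001961·V_3 = 0.1091
  0.001295·V_3 - 0.0001961·V_1 = 0
Determinant D = (0.02148)(0.001295) - (-0.0001961)(-0.0001961) = 0.00002778
V_1 = [(0.1091)(0.001295) - (-0.0001961)(0)]/D = 5.085 V
V_3 = [(0.02148)(0) - (0.1091)(-0.0001961)]/D = 0.77 V
Part 1:
  Read off the nodal solution: V_1 = 5.085 V
Part 2:
  I_R3 = (V_1 - V_3)/R3 = (5.085 - 0.77)/5100 = 0.0008461 A
  Magnitude: I_R3 = 0.0008461 A
Part 3:
  I_R2 = (V_1 - V_2)/R2 = (5.085 - 0)/82 = 0.06202 A
  P_R2 = I_R2² × R2 = (0.06202)² × 82 = 0.3154 W

Final answers:
1. V_1 = 5.085 V
2. I_R3 = 0.0008461 A
3. P_R2 = 0.3154 W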